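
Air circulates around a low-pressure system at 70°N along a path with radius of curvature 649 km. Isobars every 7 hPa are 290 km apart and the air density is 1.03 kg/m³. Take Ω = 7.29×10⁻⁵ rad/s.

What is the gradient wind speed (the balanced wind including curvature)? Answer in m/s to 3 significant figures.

14.7 m/s

Coriolis parameter at 70°N:
f = 2Ω sin φ = 2 × 7.29×10⁻⁵ × sin 70° = 1.37×10⁻⁴ s⁻¹
Pressure gradient: |∂P/∂n| = 700 Pa / 290000 m = 2.41×10⁻³ Pa/m
Geostrophic speed: V_g = |∂P/∂n|/(fρ) = 2.41×10⁻³/(1.37×10⁻⁴ × 1.03) = 17.1 m/s
Around a low, centrifugal force acts outward with Coriolis, so pressure-gradient force balances both:
(1/ρ)|∂P/∂n| = fV + V²/R  →  V² + fR·V − fR·V_g = 0
With fR = 1.37×10⁻⁴ × 649×10³ m = 88.9 m/s:
V = [−fR + √((fR)² + 4 fR V_g)]/2 = [−88.9 + √(88.9² + 4×88.9×17.1)]/2 = 14.7 m/s
Subgeostrophic (V < V_g = 17.1 m/s), as expected around a low.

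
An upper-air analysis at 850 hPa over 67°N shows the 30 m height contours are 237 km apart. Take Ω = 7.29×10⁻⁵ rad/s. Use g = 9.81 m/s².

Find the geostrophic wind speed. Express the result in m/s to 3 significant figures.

Coriolis parameter at 67°N:
f = 2Ω sin φ = 2 × 7.29×10⁻⁵ × sin 67° = 1.34×10⁻⁴ s⁻¹
Height gradient: |∂Z/∂n| = 30 m / 237000 m = 1.27×10⁻⁴
On a pressure surface, geostrophic balance gives V_g = (g/f)|∂Z/∂n|:
V_g = 9.81 × 1.27×10⁻⁴ / 1.34×10⁻⁴ = 9.25 m/s

9.25 m/s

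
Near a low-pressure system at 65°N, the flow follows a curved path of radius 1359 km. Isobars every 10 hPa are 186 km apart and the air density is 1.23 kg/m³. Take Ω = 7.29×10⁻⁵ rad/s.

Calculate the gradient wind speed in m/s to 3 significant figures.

28.5 m/s

Coriolis parameter at 65°N:
f = 2Ω sin φ = 2 × 7.29×10⁻⁵ × sin 65° = 1.32×10⁻⁴ s⁻¹
Pressure gradient: |∂P/∂n| = 1000 Pa / 186000 m = 5.38×10⁻³ Pa/m
Geostrophic speed: V_g = |∂P/∂n|/(fρ) = 5.38×10⁻³/(1.32×10⁻⁴ × 1.23) = 33.1 m/s
Around a low, centrifugal force acts outward with Coriolis, so pressure-gradient force balances both:
(1/ρ)|∂P/∂n| = fV + V²/R  →  V² + fR·V − fR·V_g = 0
With fR = 1.32×10⁻⁴ × 1359×10³ m = 180 m/s:
V = [−fR + √((fR)² + 4 fR V_g)]/2 = [−180 + √(180² + 4×180×33.1)]/2 = 28.5 m/s
Subgeostrophic (V < V_g = 33.1 m/s), as expected around a low.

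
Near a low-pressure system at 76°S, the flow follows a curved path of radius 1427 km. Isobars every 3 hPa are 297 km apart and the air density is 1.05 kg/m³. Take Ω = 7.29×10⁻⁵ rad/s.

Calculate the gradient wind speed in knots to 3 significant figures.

Coriolis parameter at 76°S:
f = 2Ω sin φ = 2 × 7.29×10⁻⁵ × sin 76° = 1.41×10⁻⁴ s⁻¹
Pressure gradient: |∂P/∂n| = 300 Pa / 297000 m = 1.01×10⁻³ Pa/m
Geostrophic speed: V_g = |∂P/∂n|/(fρ) = 1.01×10⁻³/(1.41×10⁻⁴ × 1.05) = 6.80 m/s
Around a low, centrifugal force acts outward with Coriolis, so pressure-gradient force balances both:
(1/ρ)|∂P/∂n| = fV + V²/R  →  V² + fR·V − fR·V_g = 0
With fR = 1.41×10⁻⁴ × 1427×10³ m = 202 m/s:
V = [−fR + √((fR)² + 4 fR V_g)]/2 = [−202 + √(202² + 4×202×6.8)]/2 = 6.59 m/s
Subgeostrophic (V < V_g = 6.8 m/s), as expected around a low.
Converting: 6.59 m/s × 1.944 = 12.8 knots

12.8 knots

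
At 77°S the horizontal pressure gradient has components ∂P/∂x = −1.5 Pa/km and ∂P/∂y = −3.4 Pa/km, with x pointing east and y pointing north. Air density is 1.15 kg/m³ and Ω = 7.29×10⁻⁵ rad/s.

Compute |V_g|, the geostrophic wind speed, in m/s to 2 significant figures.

23 m/s

Coriolis parameter at 77°S:
f = 2Ω sin φ = 2 × 7.29×10⁻⁵ × sin 77° = 1.42×10⁻⁴ s⁻¹
In the Southern Hemisphere f is negative: f = −1.42×10⁻⁴ s⁻¹.
Component geostrophic relations (x east, y north):
u_g = −(1/(fρ)) ∂P/∂y,  v_g = (1/(fρ)) ∂P/∂x
u_g = −(−3.4×10⁻³)/(−1.42×10⁻⁴ × 1.15) = −20.8 m/s;  v_g = (−1.5×10⁻³)/(−1.42×10⁻⁴ × 1.15) = 9.18 m/s
|V_g| = √(u_g² + v_g²) = 22.7 m/s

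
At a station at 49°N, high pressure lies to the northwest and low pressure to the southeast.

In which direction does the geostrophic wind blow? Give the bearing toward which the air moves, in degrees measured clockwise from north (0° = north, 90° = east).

The pressure-gradient force points toward the southeast (bearing 135°).
Geostrophic balance: in the Northern Hemisphere the Coriolis force deflects motion to the right, so the geostrophic wind blows 90° to the right of the pressure-gradient force (low pressure on the left).
Rotating 135° by 90° clockwise gives 225° — the wind blows toward the southwest.

225°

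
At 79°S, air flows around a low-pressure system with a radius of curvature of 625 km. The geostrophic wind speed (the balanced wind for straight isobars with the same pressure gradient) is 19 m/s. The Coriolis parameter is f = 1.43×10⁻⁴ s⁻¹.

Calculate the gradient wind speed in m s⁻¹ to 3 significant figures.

16.1 m s⁻¹

Around a low, centrifugal force acts outward with Coriolis, so pressure-gradient force balances both:
(1/ρ)|∂P/∂n| = fV + V²/R  →  V² + fR·V − fR·V_g = 0
With fR = 1.43×10⁻⁴ × 625×10³ m = 89.4 m/s:
V = [−fR + √((fR)² + 4 fR V_g)]/2 = [−89.4 + √(89.4² + 4×89.4×19)]/2 = 16.1 m/s
Subgeostrophic (V < V_g = 19 m/s), as expected around a low.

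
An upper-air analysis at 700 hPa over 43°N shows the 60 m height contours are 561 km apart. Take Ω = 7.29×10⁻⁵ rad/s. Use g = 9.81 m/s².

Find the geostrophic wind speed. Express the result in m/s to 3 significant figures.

Coriolis parameter at 43°N:
f = 2Ω sin φ = 2 × 7.29×10⁻⁵ × sin 43° = 9.94×10⁻⁵ s⁻¹
Height gradient: |∂Z/∂n| = 60 m / 561000 m = 1.07×10⁻⁴
On a pressure surface, geostrophic balance gives V_g = (g/f)|∂Z/∂n|:
V_g = 9.81 × 1.07×10⁻⁴ / 9.94×10⁻⁵ = 10.6 m/s

10.6 m/s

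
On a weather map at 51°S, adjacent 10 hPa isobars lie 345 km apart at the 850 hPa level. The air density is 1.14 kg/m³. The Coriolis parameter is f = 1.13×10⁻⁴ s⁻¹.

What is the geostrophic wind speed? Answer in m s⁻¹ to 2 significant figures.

23 m s⁻¹

Pressure gradient: |∂P/∂n| = 1000 Pa / 345000 m = 2.90×10⁻³ Pa/m
Geostrophic balance (pressure-gradient force = Coriolis force):
V_g = (1/(fρ)) |∂P/∂n| = 2.90×10⁻³ / (1.13×10⁻⁴ × 1.14) = 22.5 m/s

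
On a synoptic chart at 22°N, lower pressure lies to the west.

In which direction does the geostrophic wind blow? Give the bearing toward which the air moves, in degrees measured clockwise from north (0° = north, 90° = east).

000°

The pressure-gradient force points toward the west (bearing 270°).
Geostrophic balance: in the Northern Hemisphere the Coriolis force deflects motion to the right, so the geostrophic wind blows 90° to the right of the pressure-gradient force (low pressure on the left).
Rotating 270° by 90° clockwise gives 000° — the wind blows toward the north.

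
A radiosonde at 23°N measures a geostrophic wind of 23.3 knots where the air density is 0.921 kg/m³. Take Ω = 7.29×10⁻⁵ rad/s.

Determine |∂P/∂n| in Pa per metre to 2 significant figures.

Coriolis parameter at 23°N:
f = 2Ω sin φ = 2 × 7.29×10⁻⁵ × sin 23° = 5.70×10⁻⁵ s⁻¹
Wind speed in SI: 23.3 knots = 12.0 m/s
Geostrophic balance rearranged: |∂P/∂n| = f ρ V_g
|∂P/∂n| = 5.70×10⁻⁵ × 0.921 × 12.0 = 6.29×10⁻⁴ Pa/m

6.3×10⁻⁴ Pa/m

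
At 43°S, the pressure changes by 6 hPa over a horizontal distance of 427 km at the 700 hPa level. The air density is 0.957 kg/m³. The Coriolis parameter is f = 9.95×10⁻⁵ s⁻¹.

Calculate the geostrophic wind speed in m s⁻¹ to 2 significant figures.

15 m s⁻¹

Pressure gradient: |∂P/∂n| = 600 Pa / 427000 m = 1.41×10⁻³ Pa/m
Geostrophic balance (pressure-gradient force = Coriolis force):
V_g = (1/(fρ)) |∂P/∂n| = 1.41×10⁻³ / (9.95×10⁻⁵ × 0.957) = 14.8 m/s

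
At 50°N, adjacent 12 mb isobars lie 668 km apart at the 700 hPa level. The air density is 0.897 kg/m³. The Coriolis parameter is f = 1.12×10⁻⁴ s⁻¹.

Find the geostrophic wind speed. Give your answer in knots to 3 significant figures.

Pressure gradient: |∂P/∂n| = 1200 Pa / 668000 m = 1.80×10⁻³ Pa/m
Geostrophic balance (pressure-gradient force = Coriolis force):
V_g = (1/(fρ)) |∂P/∂n| = 1.80×10⁻³ / (1.12×10⁻⁴ × 0.897) = 17.9 m/s
Converting: 17.9 m/s × 1.944 = 34.8 knots

34.8 knots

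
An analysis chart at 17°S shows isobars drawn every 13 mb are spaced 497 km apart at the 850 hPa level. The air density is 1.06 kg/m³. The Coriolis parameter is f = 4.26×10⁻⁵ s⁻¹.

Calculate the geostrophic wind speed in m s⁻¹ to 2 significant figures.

58 m s⁻¹

Pressure gradient: |∂P/∂n| = 1300 Pa / 497000 m = 2.62×10⁻³ Pa/m
Geostrophic balance (pressure-gradient force = Coriolis force):
V_g = (1/(fρ)) |∂P/∂n| = 2.62×10⁻³ / (4.26×10⁻⁵ × 1.06) = 57.9 m/s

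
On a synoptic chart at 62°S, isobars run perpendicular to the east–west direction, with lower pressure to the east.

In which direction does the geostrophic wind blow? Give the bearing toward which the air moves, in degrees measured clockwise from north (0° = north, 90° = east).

The pressure-gradient force points toward the east (bearing 090°).
Geostrophic balance: in the Southern Hemisphere the Coriolis force deflects motion to the left, so the geostrophic wind blows 90° to the left of the pressure-gradient force (low pressure on the right).
Rotating 090° by 90° counterclockwise gives 000° — the wind blows toward the north.

000°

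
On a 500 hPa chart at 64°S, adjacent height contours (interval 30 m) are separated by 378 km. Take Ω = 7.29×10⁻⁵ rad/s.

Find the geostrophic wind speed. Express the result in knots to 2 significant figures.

Coriolis parameter at 64°S:
f = 2Ω sin φ = 2 × 7.29×10⁻⁵ × sin 64° = 1.31×10⁻⁴ s⁻¹
Height gradient: |∂Z/∂n| = 30 m / 378000 m = 7.94×10⁻⁵
On a pressure surface, geostrophic balance gives V_g = (g/f)|∂Z/∂n|:
V_g = 9.81 × 7.94×10⁻⁵ / 1.31×10⁻⁴ = 5.94 m/s
Converting: 5.94 m/s × 1.944 = 12 knots

12 knots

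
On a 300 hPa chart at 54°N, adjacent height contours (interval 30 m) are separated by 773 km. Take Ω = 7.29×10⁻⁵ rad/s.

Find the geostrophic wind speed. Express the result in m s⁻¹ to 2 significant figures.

3.2 m s⁻¹

Coriolis parameter at 54°N:
f = 2Ω sin φ = 2 × 7.29×10⁻⁵ × sin 54° = 1.18×10⁻⁴ s⁻¹
Height gradient: |∂Z/∂n| = 30 m / 773000 m = 3.88×10⁻⁵
On a pressure surface, geostrophic balance gives V_g = (g/f)|∂Z/∂n|:
V_g = 9.81 × 3.88×10⁻⁵ / 1.18×10⁻⁴ = 3.23 m/s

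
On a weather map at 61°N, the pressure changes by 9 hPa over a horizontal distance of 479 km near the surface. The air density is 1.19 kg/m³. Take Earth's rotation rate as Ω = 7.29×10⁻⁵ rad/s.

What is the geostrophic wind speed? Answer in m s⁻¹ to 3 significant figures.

12.4 m s⁻¹

Coriolis parameter at 61°N:
f = 2Ω sin φ = 2 × 7.29×10⁻⁵ × sin 61° = 1.28×10⁻⁴ s⁻¹
Pressure gradient: |∂P/∂n| = 900 Pa / 479000 m = 1.88×10⁻³ Pa/m
Geostrophic balance (pressure-gradient force = Coriolis force):
V_g = (1/(fρ)) |∂P/∂n| = 1.88×10⁻³ / (1.28×10⁻⁴ × 1.19) = 12.4 m/s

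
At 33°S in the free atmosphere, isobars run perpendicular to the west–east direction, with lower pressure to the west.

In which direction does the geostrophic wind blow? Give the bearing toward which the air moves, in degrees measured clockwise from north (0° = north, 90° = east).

The pressure-gradient force points toward the west (bearing 270°).
Geostrophic balance: in the Southern Hemisphere the Coriolis force deflects motion to the left, so the geostrophic wind blows 90° to the left of the pressure-gradient force (low pressure on the right).
Rotating 270° by 90° counterclockwise gives 180° — the wind blows toward the south.

180°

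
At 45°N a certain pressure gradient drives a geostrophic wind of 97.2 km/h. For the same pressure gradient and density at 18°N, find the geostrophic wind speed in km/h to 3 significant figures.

With the same pressure gradient and density, V_g ∝ 1/f ∝ 1/sin φ.
V₂ = V₁ · sin φ₁ / sin φ₂ = 97.2 × sin 45° / sin 18°
V₂ = 97.2 × 0.7071/0.3090 = 222 km/h

222 km/h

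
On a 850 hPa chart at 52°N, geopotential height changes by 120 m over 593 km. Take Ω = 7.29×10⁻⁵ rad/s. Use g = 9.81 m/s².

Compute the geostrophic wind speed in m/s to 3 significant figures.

Coriolis parameter at 52°N:
f = 2Ω sin φ = 2 × 7.29×10⁻⁵ × sin 52° = 1.15×10⁻⁴ s⁻¹
Height gradient: |∂Z/∂n| = 120 m / 593000 m = 2.02×10⁻⁴
On a pressure surface, geostrophic balance gives V_g = (g/f)|∂Z/∂n|:
V_g = 9.81 × 2.02×10⁻⁴ / 1.15×10⁻⁴ = 17.3 m/s

17.3 m/s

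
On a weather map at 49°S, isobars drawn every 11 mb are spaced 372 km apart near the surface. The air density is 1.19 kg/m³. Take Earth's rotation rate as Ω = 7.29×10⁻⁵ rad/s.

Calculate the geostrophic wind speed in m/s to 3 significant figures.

22.6 m/s

Coriolis parameter at 49°S:
f = 2Ω sin φ = 2 × 7.29×10⁻⁵ × sin 49° = 1.10×10⁻⁴ s⁻¹
Pressure gradient: |∂P/∂n| = 1100 Pa / 372000 m = 2.96×10⁻³ Pa/m
Geostrophic balance (pressure-gradient force = Coriolis force):
V_g = (1/(fρ)) |∂P/∂n| = 2.96×10⁻³ / (1.10×10⁻⁴ × 1.19) = 22.6 m/s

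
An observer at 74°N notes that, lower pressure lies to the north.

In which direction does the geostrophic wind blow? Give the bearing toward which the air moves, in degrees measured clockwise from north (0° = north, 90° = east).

090°

The pressure-gradient force points toward the north (bearing 000°).
Geostrophic balance: in the Northern Hemisphere the Coriolis force deflects motion to the right, so the geostrophic wind blows 90° to the right of the pressure-gradient force (low pressure on the left).
Rotating 000° by 90° clockwise gives 090° — the wind blows toward the east.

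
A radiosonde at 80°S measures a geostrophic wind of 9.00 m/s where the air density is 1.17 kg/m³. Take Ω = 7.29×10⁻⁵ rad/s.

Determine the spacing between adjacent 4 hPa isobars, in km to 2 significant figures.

260 km

Coriolis parameter at 80°S:
f = 2Ω sin φ = 2 × 7.29×10⁻⁵ × sin 80° = 1.44×10⁻⁴ s⁻¹
Geostrophic balance rearranged: |∂P/∂n| = f ρ V_g
|∂P/∂n| = 1.44×10⁻⁴ × 1.17 × 9.00 = 1.51×10⁻³ Pa/m
Isobar spacing: Δn = ΔP/|∂P/∂n| = 400 Pa / 1.51×10⁻³ Pa/m = 264559 m ≈ 260 km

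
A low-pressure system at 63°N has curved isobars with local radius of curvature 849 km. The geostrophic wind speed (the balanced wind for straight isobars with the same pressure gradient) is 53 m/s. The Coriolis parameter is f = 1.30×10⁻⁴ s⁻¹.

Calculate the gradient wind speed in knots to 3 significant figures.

76.1 knots

Around a low, centrifugal force acts outward with Coriolis, so pressure-gradient force balances both:
(1/ρ)|∂P/∂n| = fV + V²/R  →  V² + fR·V − fR·V_g = 0
With fR = 1.30×10⁻⁴ × 849×10³ m = 110 m/s:
V = [−fR + √((fR)² + 4 fR V_g)]/2 = [−110 + √(110² + 4×110×53)]/2 = 39.1 m/s
Subgeostrophic (V < V_g = 53 m/s), as expected around a low.
Converting: 39.1 m/s × 1.944 = 76.1 knots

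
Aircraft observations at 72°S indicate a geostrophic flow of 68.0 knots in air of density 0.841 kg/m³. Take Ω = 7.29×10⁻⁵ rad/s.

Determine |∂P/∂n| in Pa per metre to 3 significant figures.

Coriolis parameter at 72°S:
f = 2Ω sin φ = 2 × 7.29×10⁻⁵ × sin 72° = 1.39×10⁻⁴ s⁻¹
Wind speed in SI: 68.0 knots = 35.0 m/s
Geostrophic balance rearranged: |∂P/∂n| = f ρ V_g
|∂P/∂n| = 1.39×10⁻⁴ × 0.841 × 35.0 = 4.08×10⁻³ Pa/m

4.08×10⁻³ Pa/m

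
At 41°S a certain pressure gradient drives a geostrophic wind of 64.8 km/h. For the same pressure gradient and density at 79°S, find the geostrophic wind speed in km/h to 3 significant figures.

43.3 km/h

With the same pressure gradient and density, V_g ∝ 1/f ∝ 1/sin φ.
V₂ = V₁ · sin φ₁ / sin φ₂ = 64.8 × sin 41° / sin 79°
V₂ = 64.8 × 0.6561/0.9816 = 43.3 km/h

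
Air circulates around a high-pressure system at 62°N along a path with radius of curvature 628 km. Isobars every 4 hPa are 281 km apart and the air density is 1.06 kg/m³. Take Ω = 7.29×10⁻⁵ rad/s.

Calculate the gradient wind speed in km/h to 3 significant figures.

Coriolis parameter at 62°N:
f = 2Ω sin φ = 2 × 7.29×10⁻⁵ × sin 62° = 1.29×10⁻⁴ s⁻¹
Pressure gradient: |∂P/∂n| = 400 Pa / 281000 m = 1.42×10⁻³ Pa/m
Geostrophic speed: V_g = |∂P/∂n|/(fρ) = 1.42×10⁻³/(1.29×10⁻⁴ × 1.06) = 10.4 m/s
Around a high, pressure-gradient force acts outward with centrifugal, so Coriolis balances both:
fV = (1/ρ)|∂P/∂n| + V²/R  →  V² − fR·V + fR·V_g = 0
With fR = 1.29×10⁻⁴ × 628×10³ m = 80.8 m/s:
V = [fR − √((fR)² − 4 fR V_g)]/2 = [80.8 − √(80.8² − 4×80.8×10.4)]/2 = 12.3 m/s
Supergeostrophic (V > V_g = 10.4 m/s), as expected around a high.
Converting: 12.3 m/s × 3.6 = 44.3 km/h

44.3 km/h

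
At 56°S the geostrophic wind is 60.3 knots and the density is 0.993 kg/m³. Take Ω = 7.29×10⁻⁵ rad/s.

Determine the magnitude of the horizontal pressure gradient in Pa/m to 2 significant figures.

Coriolis parameter at 56°S:
f = 2Ω sin φ = 2 × 7.29×10⁻⁵ × sin 56° = 1.21×10⁻⁴ s⁻¹
Wind speed in SI: 60.3 knots = 31.0 m/s
Geostrophic balance rearranged: |∂P/∂n| = f ρ V_g
|∂P/∂n| = 1.21×10⁻⁴ × 0.993 × 31.0 = 3.72×10⁻³ Pa/m

3.7×10⁻³ Pa/m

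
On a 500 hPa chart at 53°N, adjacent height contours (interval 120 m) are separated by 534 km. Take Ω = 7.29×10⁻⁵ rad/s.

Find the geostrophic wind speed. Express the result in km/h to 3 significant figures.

68.2 km/h

Coriolis parameter at 53°N:
f = 2Ω sin φ = 2 × 7.29×10⁻⁵ × sin 53° = 1.16×10⁻⁴ s⁻¹
Height gradient: |∂Z/∂n| = 120 m / 534000 m = 2.25×10⁻⁴
On a pressure surface, geostrophic balance gives V_g = (g/f)|∂Z/∂n|:
V_g = 9.81 × 2.25×10⁻⁴ / 1.16×10⁻⁴ = 18.9 m/s
Converting: 18.9 m/s × 3.6 = 68.2 km/h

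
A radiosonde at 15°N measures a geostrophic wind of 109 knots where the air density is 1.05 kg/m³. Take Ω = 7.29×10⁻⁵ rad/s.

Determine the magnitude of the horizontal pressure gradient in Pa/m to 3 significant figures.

Coriolis parameter at 15°N:
f = 2Ω sin φ = 2 × 7.29×10⁻⁵ × sin 15° = 3.77×10⁻⁵ s⁻¹
Wind speed in SI: 109 knots = 56.1 m/s
Geostrophic balance rearranged: |∂P/∂n| = f ρ V_g
|∂P/∂n| = 3.77×10⁻⁵ × 1.05 × 56.1 = 2.22×10⁻³ Pa/m

2.22×10⁻³ Pa/m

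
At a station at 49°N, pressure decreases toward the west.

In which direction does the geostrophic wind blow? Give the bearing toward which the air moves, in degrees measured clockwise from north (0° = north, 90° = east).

The pressure-gradient force points toward the west (bearing 270°).
Geostrophic balance: in the Northern Hemisphere the Coriolis force deflects motion to the right, so the geostrophic wind blows 90° to the right of the pressure-gradient force (low pressure on the left).
Rotating 270° by 90° clockwise gives 000° — the wind blows toward the north.

000°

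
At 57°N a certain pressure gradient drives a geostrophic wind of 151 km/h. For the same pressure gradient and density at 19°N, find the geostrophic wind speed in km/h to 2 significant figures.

390 km/h

With the same pressure gradient and density, V_g ∝ 1/f ∝ 1/sin φ.
V₂ = V₁ · sin φ₁ / sin φ₂ = 151 × sin 57° / sin 19°
V₂ = 151 × 0.8387/0.3256 = 390 km/h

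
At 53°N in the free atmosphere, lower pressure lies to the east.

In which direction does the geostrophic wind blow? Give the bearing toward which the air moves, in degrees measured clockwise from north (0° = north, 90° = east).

180°

The pressure-gradient force points toward the east (bearing 090°).
Geostrophic balance: in the Northern Hemisphere the Coriolis force deflects motion to the right, so the geostrophic wind blows 90° to the right of the pressure-gradient force (low pressure on the left).
Rotating 090° by 90° clockwise gives 180° — the wind blows toward the south.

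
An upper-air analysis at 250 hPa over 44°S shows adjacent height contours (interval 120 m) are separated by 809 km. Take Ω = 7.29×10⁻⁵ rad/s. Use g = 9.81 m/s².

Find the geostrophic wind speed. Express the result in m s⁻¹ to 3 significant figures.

Coriolis parameter at 44°S:
f = 2Ω sin φ = 2 × 7.29×10⁻⁵ × sin 44° = 1.01×10⁻⁴ s⁻¹
Height gradient: |∂Z/∂n| = 120 m / 809000 m = 1.48×10⁻⁴
On a pressure surface, geostrophic balance gives V_g = (g/f)|∂Z/∂n|:
V_g = 9.81 × 1.48×10⁻⁴ / 1.01×10⁻⁴ = 14.4 m/s

14.4 m s⁻¹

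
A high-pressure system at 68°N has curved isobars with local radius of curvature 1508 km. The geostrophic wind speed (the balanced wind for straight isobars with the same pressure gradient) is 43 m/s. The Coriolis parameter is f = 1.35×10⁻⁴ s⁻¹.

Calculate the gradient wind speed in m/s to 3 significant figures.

Around a high, pressure-gradient force acts outward with centrifugal, so Coriolis balances both:
fV = (1/ρ)|∂P/∂n| + V²/R  →  V² − fR·V + fR·V_g = 0
With fR = 1.35×10⁻⁴ × 1508×10³ m = 204 m/s:
V = [fR − √((fR)² − 4 fR V_g)]/2 = [204 − √(204² − 4×204×43)]/2 = 61.7 m/s
Supergeostrophic (V > V_g = 43 m/s), as expected around a high.

61.7 m/s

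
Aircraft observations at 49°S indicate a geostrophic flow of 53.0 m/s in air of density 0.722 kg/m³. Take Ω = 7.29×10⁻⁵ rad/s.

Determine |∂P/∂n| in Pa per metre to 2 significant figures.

Coriolis parameter at 49°S:
f = 2Ω sin φ = 2 × 7.29×10⁻⁵ × sin 49° = 1.10×10⁻⁴ s⁻¹
Geostrophic balance rearranged: |∂P/∂n| = f ρ V_g
|∂P/∂n| = 1.10×10⁻⁴ × 0.722 × 53.0 = 4.21×10⁻³ Pa/m

4.2×10⁻³ Pa/m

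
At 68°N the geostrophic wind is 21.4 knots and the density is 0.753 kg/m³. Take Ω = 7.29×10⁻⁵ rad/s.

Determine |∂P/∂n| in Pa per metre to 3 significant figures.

Coriolis parameter at 68°N:
f = 2Ω sin φ = 2 × 7.29×10⁻⁵ × sin 68° = 1.35×10⁻⁴ s⁻¹
Wind speed in SI: 21.4 knots = 11.0 m/s
Geostrophic balance rearranged: |∂P/∂n| = f ρ V_g
|∂P/∂n| = 1.35×10⁻⁴ × 0.753 × 11.0 = 1.12×10⁻³ Pa/m

1.12×10⁻³ Pa/m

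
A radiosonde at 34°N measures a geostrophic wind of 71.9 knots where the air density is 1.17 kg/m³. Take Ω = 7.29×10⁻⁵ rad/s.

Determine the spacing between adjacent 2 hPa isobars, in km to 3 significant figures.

56.7 km

Coriolis parameter at 34°N:
f = 2Ω sin φ = 2 × 7.29×10⁻⁵ × sin 34° = 8.15×10⁻⁵ s⁻¹
Wind speed in SI: 71.9 knots = 37.0 m/s
Geostrophic balance rearranged: |∂P/∂n| = f ρ V_g
|∂P/∂n| = 8.15×10⁻⁵ × 1.17 × 37.0 = 3.53×10⁻³ Pa/m
Isobar spacing: Δn = ΔP/|∂P/∂n| = 200 Pa / 3.53×10⁻³ Pa/m = 56684 m ≈ 56.7 km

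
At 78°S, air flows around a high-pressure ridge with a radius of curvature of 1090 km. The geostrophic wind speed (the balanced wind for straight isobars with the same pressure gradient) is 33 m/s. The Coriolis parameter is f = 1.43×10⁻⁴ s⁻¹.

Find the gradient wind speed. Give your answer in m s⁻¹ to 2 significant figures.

47 m s⁻¹

Around a high, pressure-gradient force acts outward with centrifugal, so Coriolis balances both:
fV = (1/ρ)|∂P/∂n| + V²/R  →  V² − fR·V + fR·V_g = 0
With fR = 1.43×10⁻⁴ × 1090×10³ m = 156 m/s:
V = [fR − √((fR)² − 4 fR V_g)]/2 = [156 − √(156² − 4×156×33)]/2 = 47.4 m/s
Supergeostrophic (V > V_g = 33 m/s), as expected around a high.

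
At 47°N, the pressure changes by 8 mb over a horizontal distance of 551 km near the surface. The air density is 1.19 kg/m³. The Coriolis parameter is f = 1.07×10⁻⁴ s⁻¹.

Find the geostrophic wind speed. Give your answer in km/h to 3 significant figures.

Pressure gradient: |∂P/∂n| = 800 Pa / 551000 m = 1.45×10⁻³ Pa/m
Geostrophic balance (pressure-gradient force = Coriolis force):
V_g = (1/(fρ)) |∂P/∂n| = 1.45×10⁻³ / (1.07×10⁻⁴ × 1.19) = 11.4 m/s
Converting: 11.4 m/s × 3.6 = 41.0 km/h

41.0 km/h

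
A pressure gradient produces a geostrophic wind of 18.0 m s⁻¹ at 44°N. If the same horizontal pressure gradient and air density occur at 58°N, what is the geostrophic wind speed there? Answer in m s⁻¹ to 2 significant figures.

With the same pressure gradient and density, V_g ∝ 1/f ∝ 1/sin φ.
V₂ = V₁ · sin φ₁ / sin φ₂ = 18.0 × sin 44° / sin 58°
V₂ = 18.0 × 0.6947/0.8480 = 15 m s⁻¹

15 m s⁻¹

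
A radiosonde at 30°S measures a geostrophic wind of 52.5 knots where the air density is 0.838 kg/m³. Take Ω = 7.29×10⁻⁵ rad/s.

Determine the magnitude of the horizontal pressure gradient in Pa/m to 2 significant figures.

1.6×10⁻³ Pa/m

Coriolis parameter at 30°S:
f = 2Ω sin φ = 2 × 7.29×10⁻⁵ × sin 30° = 7.29×10⁻⁵ s⁻¹
Wind speed in SI: 52.5 knots = 27.0 m/s
Geostrophic balance rearranged: |∂P/∂n| = f ρ V_g
|∂P/∂n| = 7.29×10⁻⁵ × 0.838 × 27.0 = 1.65×10⁻³ Pa/m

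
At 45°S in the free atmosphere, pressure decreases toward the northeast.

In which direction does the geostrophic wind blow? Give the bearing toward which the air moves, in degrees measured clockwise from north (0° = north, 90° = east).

The pressure-gradient force points toward the northeast (bearing 045°).
Geostrophic balance: in the Southern Hemisphere the Coriolis force deflects motion to the left, so the geostrophic wind blows 90° to the left of the pressure-gradient force (low pressure on the right).
Rotating 045° by 90° counterclockwise gives 315° — the wind blows toward the northwest.

315°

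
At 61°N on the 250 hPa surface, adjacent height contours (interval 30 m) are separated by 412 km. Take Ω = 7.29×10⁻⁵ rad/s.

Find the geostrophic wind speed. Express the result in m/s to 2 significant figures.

Coriolis parameter at 61°N:
f = 2Ω sin φ = 2 × 7.29×10⁻⁵ × sin 61° = 1.28×10⁻⁴ s⁻¹
Height gradient: |∂Z/∂n| = 30 m / 412000 m = 7.28×10⁻⁵
On a pressure surface, geostrophic balance gives V_g = (g/f)|∂Z/∂n|:
V_g = 9.81 × 7.28×10⁻⁵ / 1.28×10⁻⁴ = 5.60 m/s

5.6 m/s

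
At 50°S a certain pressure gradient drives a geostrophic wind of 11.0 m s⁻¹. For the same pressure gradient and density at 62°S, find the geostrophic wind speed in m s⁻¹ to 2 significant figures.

9.5 m s⁻¹

With the same pressure gradient and density, V_g ∝ 1/f ∝ 1/sin φ.
V₂ = V₁ · sin φ₁ / sin φ₂ = 11.0 × sin 50° / sin 62°
V₂ = 11.0 × 0.7660/0.8829 = 9.5 m s⁻¹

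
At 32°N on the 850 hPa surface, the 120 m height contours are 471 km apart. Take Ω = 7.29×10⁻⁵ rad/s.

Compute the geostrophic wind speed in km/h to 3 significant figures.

116 km/h

Coriolis parameter at 32°N:
f = 2Ω sin φ = 2 × 7.29×10⁻⁵ × sin 32° = 7.73×10⁻⁵ s⁻¹
Height gradient: |∂Z/∂n| = 120 m / 471000 m = 2.55×10⁻⁴
On a pressure surface, geostrophic balance gives V_g = (g/f)|∂Z/∂n|:
V_g = 9.81 × 2.55×10⁻⁴ / 7.73×10⁻⁵ = 32.3 m/s
Converting: 32.3 m/s × 3.6 = 116 km/h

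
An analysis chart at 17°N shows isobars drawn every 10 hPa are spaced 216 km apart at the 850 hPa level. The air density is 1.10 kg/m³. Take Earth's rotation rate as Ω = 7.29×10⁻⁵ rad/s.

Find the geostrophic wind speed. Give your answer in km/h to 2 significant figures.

Coriolis parameter at 17°N:
f = 2Ω sin φ = 2 × 7.29×10⁻⁵ × sin 17° = 4.26×10⁻⁵ s⁻¹
Pressure gradient: |∂P/∂n| = 1000 Pa / 216000 m = 4.63×10⁻³ Pa/m
Geostrophic balance (pressure-gradient force = Coriolis force):
V_g = (1/(fρ)) |∂P/∂n| = 4.63×10⁻³ / (4.26×10⁻⁵ × 1.10) = 98.7 m/s
Converting: 98.7 m/s × 3.6 = 360 km/h

360 km/h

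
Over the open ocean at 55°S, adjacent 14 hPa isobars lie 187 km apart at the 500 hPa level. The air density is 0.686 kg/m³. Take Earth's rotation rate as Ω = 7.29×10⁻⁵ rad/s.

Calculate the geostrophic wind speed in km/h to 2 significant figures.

Coriolis parameter at 55°S:
f = 2Ω sin φ = 2 × 7.29×10⁻⁵ × sin 55° = 1.19×10⁻⁴ s⁻¹
Pressure gradient: |∂P/∂n| = 1400 Pa / 187000 m = 7.49×10⁻³ Pa/m
Geostrophic balance (pressure-gradient force = Coriolis force):
V_g = (1/(fρ)) |∂P/∂n| = 7.49×10⁻³ / (1.19×10⁻⁴ × 0.686) = 91.4 m/s
Converting: 91.4 m/s × 3.6 = 330 km/h

330 km/h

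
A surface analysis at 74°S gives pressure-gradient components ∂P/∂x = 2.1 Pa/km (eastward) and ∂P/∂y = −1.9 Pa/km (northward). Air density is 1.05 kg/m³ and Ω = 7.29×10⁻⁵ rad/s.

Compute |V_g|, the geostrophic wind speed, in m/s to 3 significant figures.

19.2 m/s

Coriolis parameter at 74°S:
f = 2Ω sin φ = 2 × 7.29×10⁻⁵ × sin 74° = 1.40×10⁻⁴ s⁻¹
In the Southern Hemisphere f is negative: f = −1.40×10⁻⁴ s⁻¹.
Component geostrophic relations (x east, y north):
u_g = −(1/(fρ)) ∂P/∂y,  v_g = (1/(fρ)) ∂P/∂x
u_g = −(−1.9×10⁻³)/(−1.40×10⁻⁴ × 1.05) = −12.9 m/s;  v_g = (2.1×10⁻³)/(−1.40×10⁻⁴ × 1.05) = −14.3 m/s
|V_g| = √(u_g² + v_g²) = 19.2 m/s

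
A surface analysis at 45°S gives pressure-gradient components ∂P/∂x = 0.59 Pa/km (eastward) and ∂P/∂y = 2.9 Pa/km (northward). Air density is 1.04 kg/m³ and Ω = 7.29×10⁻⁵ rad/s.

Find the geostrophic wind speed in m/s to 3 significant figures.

Coriolis parameter at 45°S:
f = 2Ω sin φ = 2 × 7.29×10⁻⁵ × sin 45° = 1.03×10⁻⁴ s⁻¹
In the Southern Hemisphere f is negative: f = −1.03×10⁻⁴ s⁻¹.
Component geostrophic relations (x east, y north):
u_g = −(1/(fρ)) ∂P/∂y,  v_g = (1/(fρ)) ∂P/∂x
u_g = −(2.9×10⁻³)/(−1.03×10⁻⁴ × 1.04) = 27.0 m/s;  v_g = (0.59×10⁻³)/(−1.03×10⁻⁴ × 1.04) = −5.50 m/s
|V_g| = √(u_g² + v_g²) = 27.6 m/s

27.6 m/s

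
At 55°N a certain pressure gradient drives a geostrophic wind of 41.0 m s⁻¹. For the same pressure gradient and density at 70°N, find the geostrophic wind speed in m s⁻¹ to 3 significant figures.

With the same pressure gradient and density, V_g ∝ 1/f ∝ 1/sin φ.
V₂ = V₁ · sin φ₁ / sin φ₂ = 41.0 × sin 55° / sin 70°
V₂ = 41.0 × 0.8192/0.9397 = 35.7 m s⁻¹

35.7 m s⁻¹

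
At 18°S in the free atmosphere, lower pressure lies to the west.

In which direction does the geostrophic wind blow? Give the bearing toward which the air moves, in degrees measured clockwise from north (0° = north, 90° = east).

The pressure-gradient force points toward the west (bearing 270°).
Geostrophic balance: in the Southern Hemisphere the Coriolis force deflects motion to the left, so the geostrophic wind blows 90° to the left of the pressure-gradient force (low pressure on the right).
Rotating 270° by 90° counterclockwise gives 180° — the wind blows toward the south.

180°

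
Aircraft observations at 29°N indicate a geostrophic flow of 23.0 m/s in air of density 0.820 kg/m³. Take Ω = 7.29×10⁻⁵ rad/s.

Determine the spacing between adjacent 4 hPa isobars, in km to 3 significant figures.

300 km

Coriolis parameter at 29°N:
f = 2Ω sin φ = 2 × 7.29×10⁻⁵ × sin 29° = 7.07×10⁻⁵ s⁻¹
Geostrophic balance rearranged: |∂P/∂n| = f ρ V_g
|∂P/∂n| = 7.07×10⁻⁵ × 0.820 × 23.0 = 1.33×10⁻³ Pa/m
Isobar spacing: Δn = ΔP/|∂P/∂n| = 400 Pa / 1.33×10⁻³ Pa/m = 300047 m ≈ 300 km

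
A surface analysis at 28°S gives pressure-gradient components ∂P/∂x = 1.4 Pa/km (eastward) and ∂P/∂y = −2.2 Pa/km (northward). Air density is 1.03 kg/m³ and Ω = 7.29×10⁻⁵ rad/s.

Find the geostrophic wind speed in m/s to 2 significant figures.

37 m/s

Coriolis parameter at 28°S:
f = 2Ω sin φ = 2 × 7.29×10⁻⁵ × sin 28° = 6.84×10⁻⁵ s⁻¹
In the Southern Hemisphere f is negative: f = −6.84×10⁻⁵ s⁻¹.
Component geostrophic relations (x east, y north):
u_g = −(1/(fρ)) ∂P/∂y,  v_g = (1/(fρ)) ∂P/∂x
u_g = −(−2.2×10⁻³)/(−6.84×10⁻⁵ × 1.03) = −31.2 m/s;  v_g = (1.4×10⁻³)/(−6.84×10⁻⁵ × 1.03) = −19.9 m/s
|V_g| = √(u_g² + v_g²) = 37.0 m/s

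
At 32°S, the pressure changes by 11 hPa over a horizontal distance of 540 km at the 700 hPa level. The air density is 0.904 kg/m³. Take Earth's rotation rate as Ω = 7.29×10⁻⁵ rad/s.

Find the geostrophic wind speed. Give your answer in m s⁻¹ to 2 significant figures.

29 m s⁻¹

Coriolis parameter at 32°S:
f = 2Ω sin φ = 2 × 7.29×10⁻⁵ × sin 32° = 7.73×10⁻⁵ s⁻¹
Pressure gradient: |∂P/∂n| = 1100 Pa / 540000 m = 2.04×10⁻³ Pa/m
Geostrophic balance (pressure-gradient force = Coriolis force):
V_g = (1/(fρ)) |∂P/∂n| = 2.04×10⁻³ / (7.73×10⁻⁵ × 0.904) = 29.2 m/s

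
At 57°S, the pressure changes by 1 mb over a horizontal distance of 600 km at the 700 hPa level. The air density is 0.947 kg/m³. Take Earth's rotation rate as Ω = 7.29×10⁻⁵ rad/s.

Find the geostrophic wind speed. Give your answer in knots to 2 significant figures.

2.8 knots

Coriolis parameter at 57°S:
f = 2Ω sin φ = 2 × 7.29×10⁻⁵ × sin 57° = 1.22×10⁻⁴ s⁻¹
Pressure gradient: |∂P/∂n| = 100 Pa / 600000 m = 1.67×10⁻⁴ Pa/m
Geostrophic balance (pressure-gradient force = Coriolis force):
V_g = (1/(fρ)) |∂P/∂n| = 1.67×10⁻⁴ / (1.22×10⁻⁴ × 0.947) = 1.44 m/s
Converting: 1.44 m/s × 1.944 = 2.8 knots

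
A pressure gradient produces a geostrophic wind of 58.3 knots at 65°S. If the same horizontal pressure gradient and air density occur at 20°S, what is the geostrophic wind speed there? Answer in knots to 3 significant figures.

154 knots

With the same pressure gradient and density, V_g ∝ 1/f ∝ 1/sin φ.
V₂ = V₁ · sin φ₁ / sin φ₂ = 58.3 × sin 65° / sin 20°
V₂ = 58.3 × 0.9063/0.3420 = 154 knots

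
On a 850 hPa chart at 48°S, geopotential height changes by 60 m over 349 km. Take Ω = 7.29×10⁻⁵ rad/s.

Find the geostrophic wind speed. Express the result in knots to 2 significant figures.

Coriolis parameter at 48°S:
f = 2Ω sin φ = 2 × 7.29×10⁻⁵ × sin 48° = 1.08×10⁻⁴ s⁻¹
Height gradient: |∂Z/∂n| = 60 m / 349000 m = 1.72×10⁻⁴
On a pressure surface, geostrophic balance gives V_g = (g/f)|∂Z/∂n|:
V_g = 9.81 × 1.72×10⁻⁴ / 1.08×10⁻⁴ = 15.6 m/s
Converting: 15.6 m/s × 1.944 = 30 knots

30 knots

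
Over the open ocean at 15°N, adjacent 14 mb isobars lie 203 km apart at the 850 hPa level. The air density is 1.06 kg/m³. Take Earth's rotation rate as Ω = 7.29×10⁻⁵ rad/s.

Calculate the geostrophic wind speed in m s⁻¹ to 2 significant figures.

170 m s⁻¹

Coriolis parameter at 15°N:
f = 2Ω sin φ = 2 × 7.29×10⁻⁵ × sin 15° = 3.77×10⁻⁵ s⁻¹
Pressure gradient: |∂P/∂n| = 1400 Pa / 203000 m = 6.90×10⁻³ Pa/m
Geostrophic balance (pressure-gradient force = Coriolis force):
V_g = (1/(fρ)) |∂P/∂n| = 6.90×10⁻³ / (3.77×10⁻⁵ × 1.06) = 172 m/s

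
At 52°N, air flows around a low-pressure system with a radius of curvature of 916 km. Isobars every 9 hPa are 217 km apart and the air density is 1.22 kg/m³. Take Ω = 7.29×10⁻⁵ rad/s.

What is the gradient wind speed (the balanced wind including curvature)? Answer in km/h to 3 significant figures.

86.7 km/h

Coriolis parameter at 52°N:
f = 2Ω sin φ = 2 × 7.29×10⁻⁵ × sin 52° = 1.15×10⁻⁴ s⁻¹
Pressure gradient: |∂P/∂n| = 900 Pa / 217000 m = 4.15×10⁻³ Pa/m
Geostrophic speed: V_g = |∂P/∂n|/(fρ) = 4.15×10⁻³/(1.15×10⁻⁴ × 1.22) = 29.6 m/s
Around a low, centrifugal force acts outward with Coriolis, so pressure-gradient force balances both:
(1/ρ)|∂P/∂n| = fV + V²/R  →  V² + fR·V − fR·V_g = 0
With fR = 1.15×10⁻⁴ × 916×10³ m = 105 m/s:
V = [−fR + √((fR)² + 4 fR V_g)]/2 = [−105 + √(105² + 4×105×29.6)]/2 = 24.1 m/s
Subgeostrophic (V < V_g = 29.6 m/s), as expected around a low.
Converting: 24.1 m/s × 3.6 = 86.7 km/h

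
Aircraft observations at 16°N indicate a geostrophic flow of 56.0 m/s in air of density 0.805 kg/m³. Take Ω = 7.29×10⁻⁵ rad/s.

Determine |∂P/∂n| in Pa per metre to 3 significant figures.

1.81×10⁻³ Pa/m

Coriolis parameter at 16°N:
f = 2Ω sin φ = 2 × 7.29×10⁻⁵ × sin 16° = 4.02×10⁻⁵ s⁻¹
Geostrophic balance rearranged: |∂P/∂n| = f ρ V_g
|∂P/∂n| = 4.02×10⁻⁵ × 0.805 × 56.0 = 1.81×10⁻³ Pa/m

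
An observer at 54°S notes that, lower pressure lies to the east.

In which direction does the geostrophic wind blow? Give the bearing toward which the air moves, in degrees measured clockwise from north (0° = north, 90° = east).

The pressure-gradient force points toward the east (bearing 090°).
Geostrophic balance: in the Southern Hemisphere the Coriolis force deflects motion to the left, so the geostrophic wind blows 90° to the left of the pressure-gradient force (low pressure on the right).
Rotating 090° by 90° counterclockwise gives 000° — the wind blows toward the north.

000°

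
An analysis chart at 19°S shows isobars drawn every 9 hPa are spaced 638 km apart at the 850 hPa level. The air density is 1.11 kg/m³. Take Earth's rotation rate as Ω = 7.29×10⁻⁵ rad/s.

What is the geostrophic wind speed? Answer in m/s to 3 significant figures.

26.8 m/s

Coriolis parameter at 19°S:
f = 2Ω sin φ = 2 × 7.29×10⁻⁵ × sin 19° = 4.75×10⁻⁵ s⁻¹
Pressure gradient: |∂P/∂n| = 900 Pa / 638000 m = 1.41×10⁻³ Pa/m
Geostrophic balance (pressure-gradient force = Coriolis force):
V_g = (1/(fρ)) |∂P/∂n| = 1.41×10⁻³ / (4.75×10⁻⁵ × 1.11) = 26.8 m/s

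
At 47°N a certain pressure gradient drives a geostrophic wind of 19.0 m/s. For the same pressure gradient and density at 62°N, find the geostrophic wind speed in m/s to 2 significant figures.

With the same pressure gradient and density, V_g ∝ 1/f ∝ 1/sin φ.
V₂ = V₁ · sin φ₁ / sin φ₂ = 19.0 × sin 47° / sin 62°
V₂ = 19.0 × 0.7314/0.8829 = 16 m/s

16 m/s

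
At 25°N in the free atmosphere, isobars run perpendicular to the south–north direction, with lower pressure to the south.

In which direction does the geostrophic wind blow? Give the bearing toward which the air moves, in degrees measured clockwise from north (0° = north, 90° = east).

270°

The pressure-gradient force points toward the south (bearing 180°).
Geostrophic balance: in the Northern Hemisphere the Coriolis force deflects motion to the right, so the geostrophic wind blows 90° to the right of the pressure-gradient force (low pressure on the left).
Rotating 180° by 90° clockwise gives 270° — the wind blows toward the west.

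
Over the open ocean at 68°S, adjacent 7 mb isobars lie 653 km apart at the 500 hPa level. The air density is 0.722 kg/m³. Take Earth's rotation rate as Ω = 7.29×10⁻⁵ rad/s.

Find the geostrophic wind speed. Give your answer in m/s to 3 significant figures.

Coriolis parameter at 68°S:
f = 2Ω sin φ = 2 × 7.29×10⁻⁵ × sin 68° = 1.35×10⁻⁴ s⁻¹
Pressure gradient: |∂P/∂n| = 700 Pa / 653000 m = 1.07×10⁻³ Pa/m
Geostrophic balance (pressure-gradient force = Coriolis force):
V_g = (1/(fρ)) |∂P/∂n| = 1.07×10⁻³ / (1.35×10⁻⁴ × 0.722) = 11.0 m/s

11.0 m/s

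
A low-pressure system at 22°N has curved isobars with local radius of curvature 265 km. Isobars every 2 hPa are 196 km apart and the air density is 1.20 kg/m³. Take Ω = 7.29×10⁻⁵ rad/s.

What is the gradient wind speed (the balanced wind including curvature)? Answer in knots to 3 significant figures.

Coriolis parameter at 22°N:
f = 2Ω sin φ = 2 × 7.29×10⁻⁵ × sin 22° = 5.46×10⁻⁵ s⁻¹
Pressure gradient: |∂P/∂n| = 200 Pa / 196000 m = 1.02×10⁻³ Pa/m
Geostrophic speed: V_g = |∂P/∂n|/(fρ) = 1.02×10⁻³/(5.46×10⁻⁵ × 1.20) = 15.6 m/s
Around a low, centrifugal force acts outward with Coriolis, so pressure-gradient force balances both:
(1/ρ)|∂P/∂n| = fV + V²/R  →  V² + fR·V − fR·V_g = 0
With fR = 5.46×10⁻⁵ × 265×10³ m = 14.5 m/s:
V = [−fR + √((fR)² + 4 fR V_g)]/2 = [−14.5 + √(14.5² + 4×14.5×15.6)]/2 = 9.43 m/s
Subgeostrophic (V < V_g = 15.6 m/s), as expected around a low.
Converting: 9.43 m/s × 1.944 = 18.3 knots

18.3 knots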